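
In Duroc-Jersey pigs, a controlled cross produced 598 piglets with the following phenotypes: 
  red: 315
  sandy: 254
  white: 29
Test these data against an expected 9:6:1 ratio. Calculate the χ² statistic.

Under the 9:6:1 hypothesis (Σ ratio = 16, N = 598):
  red: 598 × 9/16 = 336.375
  sandy: 598 × 6/16 = 224.25
  white: 598 × 1/16 = 37.375
χ² = Σ (O − E)² / E
  red: (315 − 336.375)² / 336.375 = 1.3583
  sandy: (254 − 224.25)² / 224.25 = 3.9468
  white: (29 − 37.375)² / 37.375 = 1.8767
χ² = 1.3583 + 3.9468 + 1.8767 = 7.1818 ≈ 7.182

7.182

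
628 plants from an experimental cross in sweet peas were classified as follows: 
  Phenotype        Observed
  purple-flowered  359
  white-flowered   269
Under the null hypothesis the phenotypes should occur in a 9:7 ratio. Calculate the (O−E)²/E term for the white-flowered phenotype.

0.120

Expected counts for N = 628 under a 9:7 ratio (total parts = 16):
  purple-flowered: 628 × 9/16 = 353.25
  white-flowered: 628 × 7/16 = 274.75
Contribution of white-flowered: (269 − 274.75)² / 274.75 = 0.1203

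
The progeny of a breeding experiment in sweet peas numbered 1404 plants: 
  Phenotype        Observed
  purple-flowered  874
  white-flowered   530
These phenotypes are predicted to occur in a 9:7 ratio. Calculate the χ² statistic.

Total ratio parts = 16. Expected numbers out of 1404:
  purple-flowered: 1404 × 9/16 = 789.75
  white-flowered: 1404 × 7/16 = 614.25
χ² = Σ (O − E)² / E
  purple-flowered: (874 − 789.75)² / 789.75 = 8.9877
  white-flowered: (530 − 614.25)² / 614.25 = 11.5557
χ² = 8.9877 + 11.5557 = 20.5434 ≈ 20.543

20.543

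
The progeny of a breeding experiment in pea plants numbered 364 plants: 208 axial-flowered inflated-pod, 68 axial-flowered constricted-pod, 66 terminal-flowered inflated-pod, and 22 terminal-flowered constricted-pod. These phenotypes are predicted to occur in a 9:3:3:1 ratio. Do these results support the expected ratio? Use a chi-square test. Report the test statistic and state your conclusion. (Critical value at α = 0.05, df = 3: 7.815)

0.151; consistent

The 9:3:3:1 ratio has 16 parts, so with N = 364 the expected counts are:
  axial-flowered inflated-pod: 364 × 9/16 = 204.75
  axial-flowered constricted-pod: 364 × 3/16 = 68.25
  terminal-flowered inflated-pod: 364 × 3/16 = 68.25
  terminal-flowered constricted-pod: 364 × 1/16 = 22.75
χ² = Σ (O − E)² / E
  axial-flowered inflated-pod: (208 − 204.75)² / 204.75 = 0.0516
  axial-flowered constricted-pod: (68 − 68.25)² / 68.25 = 0.0009
  terminal-flowered inflated-pod: (66 − 68.25)² / 68.25 = 0.0742
  terminal-flowered constricted-pod: (22 − 22.75)² / 22.75 = 0.0247
χ² = 0.0516 + 0.0009 + 0.0742 + 0.0247 = 0.1514 ≈ 0.151
Degrees of freedom = 4 − 1 = 3; critical value at α = 0.05 is 7.815.
Since 0.151 < 7.815, we fail to reject the null hypothesis — the data are consistent with the 9:3:3:1 ratio.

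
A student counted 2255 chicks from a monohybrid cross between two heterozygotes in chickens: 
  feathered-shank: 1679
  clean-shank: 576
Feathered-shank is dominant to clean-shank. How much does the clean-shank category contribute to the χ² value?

For a monohybrid cross between heterozygotes with complete dominance, the expected phenotypic ratio is 3:1.
Under the 3:1 hypothesis (Σ ratio = 4, N = 2255):
  feathered-shank: 2255 × 3/4 = 1691.25
  clean-shank: 2255 × 1/4 = 563.75
Contribution of clean-shank: (576 − 563.75)² / 563.75 = 0.2662

0.266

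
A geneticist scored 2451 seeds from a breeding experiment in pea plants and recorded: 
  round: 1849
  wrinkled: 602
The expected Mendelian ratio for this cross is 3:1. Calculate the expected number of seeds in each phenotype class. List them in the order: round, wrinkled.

1838.25, 612.75

Expected counts for N = 2451 under a 3:1 ratio (total parts = 4):
  round: 2451 × 3/4 = 1838.25
  wrinkled: 2451 × 1/4 = 612.75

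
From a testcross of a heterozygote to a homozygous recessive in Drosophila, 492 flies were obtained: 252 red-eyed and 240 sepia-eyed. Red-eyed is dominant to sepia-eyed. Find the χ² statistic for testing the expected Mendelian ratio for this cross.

A testcross of a heterozygote (Aa × aa) gives a 1:1 phenotypic ratio.
Total ratio parts = 2. Expected numbers out of 492:
  red-eyed: 492 × 1/2 = 246
  sepia-eyed: 492 × 1/2 = 246
χ² = Σ (O − E)² / E
  red-eyed: (252 − 246)² / 246 = 0.1463
  sepia-eyed: (240 − 246)² / 246 = 0.1463
χ² = 0.1463 + 0.1463 = 0.2926 ≈ 0.293

0.293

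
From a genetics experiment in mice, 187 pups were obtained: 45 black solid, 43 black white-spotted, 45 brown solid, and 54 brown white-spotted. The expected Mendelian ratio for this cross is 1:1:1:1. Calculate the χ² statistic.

1.556

The 1:1:1:1 ratio has 4 parts, so with N = 187 the expected counts are:
  black solid: 187 × 1/4 = 46.75
  black white-spotted: 187 × 1/4 = 46.75
  brown solid: 187 × 1/4 = 46.75
  brown white-spotted: 187 × 1/4 = 46.75
χ² = Σ (O − E)² / E
  black solid: (45 − 46.75)² / 46.75 = 0.0655
  black white-spotted: (43 − 46.75)² / 46.75 = 0.3008
  brown solid: (45 − 46.75)² / 46.75 = 0.0655
  brown white-spotted: (54 − 46.75)² / 46.75 = 1.1243
χ² = 0.0655 + 0.3008 + 0.0655 + 1.1243 = 1.5561 ≈ 1.556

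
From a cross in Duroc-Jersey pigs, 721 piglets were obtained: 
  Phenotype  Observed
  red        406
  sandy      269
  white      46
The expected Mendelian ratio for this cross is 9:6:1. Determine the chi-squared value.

Expected counts for N = 721 under a 9:6:1 ratio (total parts = 16):
  red: 721 × 9/16 = 405.5625
  sandy: 721 × 6/16 = 270.375
  white: 721 × 1/16 = 45.0625
χ² = Σ (O − E)² / E
  red: (406 − 405.5625)² / 405.5625 = 0.0005
  sandy: (269 − 270.375)² / 270.375 = 0.0070
  white: (46 − 45.0625)² / 45.0625 = 0.0195
χ² = 0.0005 + 0.0070 + 0.0195 = 0.027

0.027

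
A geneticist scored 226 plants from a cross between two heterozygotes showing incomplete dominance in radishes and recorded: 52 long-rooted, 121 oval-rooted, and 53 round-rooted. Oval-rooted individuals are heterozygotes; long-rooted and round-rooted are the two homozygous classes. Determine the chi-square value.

With incomplete dominance, a heterozygote × heterozygote cross gives a 1:2:1 phenotypic ratio.
Total ratio parts = 4. Expected numbers out of 226:
  long-rooted: 226 × 1/4 = 56.5
  oval-rooted: 226 × 2/4 = 113
  round-rooted: 226 × 1/4 = 56.5
χ² = Σ (O − E)² / E
  long-rooted: (52 − 56.5)² / 56.5 = 0.3584
  oval-rooted: (121 − 113)² / 113 = 0.5664
  round-rooted: (53 − 56.5)² / 56.5 = 0.2168
χ² = 0.3584 + 0.5664 + 0.2168 = 1.1416 ≈ 1.142

1.142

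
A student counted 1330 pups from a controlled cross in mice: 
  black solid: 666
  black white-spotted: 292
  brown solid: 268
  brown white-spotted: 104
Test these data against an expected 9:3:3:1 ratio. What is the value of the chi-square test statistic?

Under the 9:3:3:1 hypothesis (Σ ratio = 16, N = 1330):
  black solid: 1330 × 9/16 = 748.125
  black white-spotted: 1330 × 3/16 = 249.375
  brown solid: 1330 × 3/16 = 249.375
  brown white-spotted: 1330 × 1/16 = 83.125
χ² = Σ (O − E)² / E
  black solid: (666 − 748.125)² / 748.125 = 9.0152
  black white-spotted: (292 − 249.375)² / 249.375 = 7.2858
  brown solid: (268 − 249.375)² / 249.375 = 1.3910
  brown white-spotted: (104 − 83.125)² / 83.125 = 5.2423
χ² = 9.0152 + 7.2858 + 1.3910 + 5.2423 = 22.9343 ≈ 22.934

22.934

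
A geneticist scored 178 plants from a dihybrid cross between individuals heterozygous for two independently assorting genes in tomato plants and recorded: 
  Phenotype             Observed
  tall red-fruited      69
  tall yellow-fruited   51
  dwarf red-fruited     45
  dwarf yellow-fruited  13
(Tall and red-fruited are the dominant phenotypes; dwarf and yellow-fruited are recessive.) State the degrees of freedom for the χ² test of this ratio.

3

A dihybrid F₂ with independent assortment and complete dominance at both loci gives a 9:3:3:1 phenotypic ratio.
A goodness-of-fit test with 4 phenotype classes has df = 4 − 1 = 3.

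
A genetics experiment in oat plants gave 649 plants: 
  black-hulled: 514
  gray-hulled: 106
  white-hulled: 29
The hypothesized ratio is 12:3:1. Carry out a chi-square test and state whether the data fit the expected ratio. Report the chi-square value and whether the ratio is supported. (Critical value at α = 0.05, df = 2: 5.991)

6.844; not consistent

Expected counts for N = 649 under a 12:3:1 ratio (total parts = 16):
  black-hulled: 649 × 12/16 = 486.75
  gray-hulled: 649 × 3/16 = 121.6875
  white-hulled: 649 × 1/16 = 40.5625
χ² = Σ (O − E)² / E
  black-hulled: (514 − 486.75)² / 486.75 = 1.5256
  gray-hulled: (106 − 121.6875)² / 121.6875 = 2.0224
  white-hulled: (29 − 40.5625)² / 40.5625 = 3.2959
χ² = 1.5256 + 2.0224 + 3.2959 = 6.8439 ≈ 6.844
Degrees of freedom = 3 − 1 = 2; critical value at α = 0.05 is 5.991.
Since 6.844 > 5.991, we reject the null hypothesis — the data do not fit the 12:3:1 ratio.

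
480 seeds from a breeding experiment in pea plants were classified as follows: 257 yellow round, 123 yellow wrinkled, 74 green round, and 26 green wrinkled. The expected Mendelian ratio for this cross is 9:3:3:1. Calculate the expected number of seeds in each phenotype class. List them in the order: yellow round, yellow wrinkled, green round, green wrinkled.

The 9:3:3:1 ratio has 16 parts, so with N = 480 the expected counts are:
  yellow round: 480 × 9/16 = 270
  yellow wrinkled: 480 × 3/16 = 90
  green round: 480 × 3/16 = 90
  green wrinkled: 480 × 1/16 = 30

270, 90, 90, 30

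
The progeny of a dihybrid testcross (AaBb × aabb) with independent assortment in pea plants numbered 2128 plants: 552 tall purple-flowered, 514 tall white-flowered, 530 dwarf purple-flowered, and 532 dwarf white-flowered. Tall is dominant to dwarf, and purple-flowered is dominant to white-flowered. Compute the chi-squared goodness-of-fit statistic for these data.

1.368

A dihybrid testcross with independent assortment gives a 1:1:1:1 ratio.
The 1:1:1:1 ratio has 4 parts, so with N = 2128 the expected counts are:
  tall purple-flowered: 2128 × 1/4 = 532
  tall white-flowered: 2128 × 1/4 = 532
  dwarf purple-flowered: 2128 × 1/4 = 532
  dwarf white-flowered: 2128 × 1/4 = 532
χ² = Σ (O − E)² / E
  tall purple-flowered: (552 − 532)² / 532 = 0.7519
  tall white-flowered: (514 − 532)² / 532 = 0.6090
  dwarf purple-flowered: (530 − 532)² / 532 = 0.0075
  dwarf white-flowered: (532 − 532)² / 532 = 0.0000
χ² = 0.7519 + 0.6090 + 0.0075 + 0.0000 = 1.3684 ≈ 1.368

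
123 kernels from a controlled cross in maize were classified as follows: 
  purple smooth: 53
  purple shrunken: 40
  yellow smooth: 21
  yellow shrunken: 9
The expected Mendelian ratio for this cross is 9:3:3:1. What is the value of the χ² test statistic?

16.635

The 9:3:3:1 ratio has 16 parts, so with N = 123 the expected counts are:
  purple smooth: 123 × 9/16 = 69.1875
  purple shrunken: 123 × 3/16 = 23.0625
  yellow smooth: 123 × 3/16 = 23.0625
  yellow shrunken: 123 × 1/16 = 7.6875
χ² = Σ (O − E)² / E
  purple smooth: (53 − 69.1875)² / 69.1875 = 3.7873
  purple shrunken: (40 − 23.0625)² / 23.0625 = 12.4392
  yellow smooth: (21 − 23.0625)² / 23.0625 = 0.1845
  yellow shrunken: (9 − 7.6875)² / 7.6875 = 0.2241
χ² = 3.7873 + 12.4392 + 0.1845 + 0.2241 = 16.6351 ≈ 16.635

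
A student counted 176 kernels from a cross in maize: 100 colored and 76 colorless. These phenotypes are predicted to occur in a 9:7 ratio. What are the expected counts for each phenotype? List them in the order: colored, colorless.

99, 77

Total ratio parts = 16. Expected numbers out of 176:
  colored: 176 × 9/16 = 99
  colorless: 176 × 7/16 = 77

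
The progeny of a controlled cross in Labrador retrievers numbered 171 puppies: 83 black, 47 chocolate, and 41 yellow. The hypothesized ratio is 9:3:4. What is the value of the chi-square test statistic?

The 9:3:4 ratio has 16 parts, so with N = 171 the expected counts are:
  black: 171 × 9/16 = 96.1875
  chocolate: 171 × 3/16 = 32.0625
  yellow: 171 × 4/16 = 42.75
χ² = Σ (O − E)² / E
  black: (83 − 96.1875)² / 96.1875 = 1.8080
  chocolate: (47 − 32.0625)² / 32.0625 = 6.9592
  yellow: (41 − 42.75)² / 42.75 = 0.0716
χ² = 1.8080 + 6.9592 + 0.0716 = 8.8388 ≈ 8.839

8.839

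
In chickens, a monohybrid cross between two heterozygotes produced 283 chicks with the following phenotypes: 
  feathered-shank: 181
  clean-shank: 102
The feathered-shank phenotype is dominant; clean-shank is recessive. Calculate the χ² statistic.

For a monohybrid cross between heterozygotes with complete dominance, the expected phenotypic ratio is 3:1.
Under the 3:1 hypothesis (Σ ratio = 4, N = 283):
  feathered-shank: 283 × 3/4 = 212.25
  clean-shank: 283 × 1/4 = 70.75
χ² = Σ (O − E)² / E
  feathered-shank: (181 − 212.25)² / 212.25 = 4.6010
  clean-shank: (102 − 70.75)² / 70.75 = 13.8030
χ² = 4.6010 + 13.8030 = 18.404

18.404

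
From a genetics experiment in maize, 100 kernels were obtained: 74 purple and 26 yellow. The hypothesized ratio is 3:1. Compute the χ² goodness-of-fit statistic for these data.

Total ratio parts = 4. Expected numbers out of 100:
  purple: 100 × 3/4 = 75
  yellow: 100 × 1/4 = 25
χ² = Σ (O − E)² / E
  purple: (74 − 75)² / 75 = 0.0133
  yellow: (26 − 25)² / 25 = 0.0400
χ² = 0.0133 + 0.0400 = 0.0533 ≈ 0.053

0.053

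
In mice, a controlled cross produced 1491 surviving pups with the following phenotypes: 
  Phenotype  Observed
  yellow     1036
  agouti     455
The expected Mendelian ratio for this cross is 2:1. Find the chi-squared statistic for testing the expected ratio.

Total ratio parts = 3. Expected numbers out of 1491:
  yellow: 1491 × 2/3 = 994
  agouti: 1491 × 1/3 = 497
χ² = Σ (O − E)² / E
  yellow: (1036 − 994)² / 994 = 1.7746
  agouti: (455 − 497)² / 497 = 3.5493
χ² = 1.7746 + 3.5493 = 5.3239 ≈ 5.324

5.324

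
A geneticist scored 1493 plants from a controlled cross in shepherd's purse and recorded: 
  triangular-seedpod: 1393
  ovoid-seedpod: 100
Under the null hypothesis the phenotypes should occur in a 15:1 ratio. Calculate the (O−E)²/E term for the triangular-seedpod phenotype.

Expected counts for N = 1493 under a 15:1 ratio (total parts = 16):
  triangular-seedpod: 1493 × 15/16 = 1399.6875
  ovoid-seedpod: 1493 × 1/16 = 93.3125
Contribution of triangular-seedpod: (1393 − 1399.6875)² / 1399.6875 = 0.0320

0.032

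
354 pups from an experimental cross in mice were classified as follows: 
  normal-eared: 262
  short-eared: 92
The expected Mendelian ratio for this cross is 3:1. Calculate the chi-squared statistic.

0.185

Expected counts for N = 354 under a 3:1 ratio (total parts = 4):
  normal-eared: 354 × 3/4 = 265.5
  short-eared: 354 × 1/4 = 88.5
χ² = Σ (O − E)² / E
  normal-eared: (262 − 265.5)² / 265.5 = 0.0461
  short-eared: (92 − 88.5)² / 88.5 = 0.1384
χ² = 0.0461 + 0.1384 = 0.1845 ≈ 0.185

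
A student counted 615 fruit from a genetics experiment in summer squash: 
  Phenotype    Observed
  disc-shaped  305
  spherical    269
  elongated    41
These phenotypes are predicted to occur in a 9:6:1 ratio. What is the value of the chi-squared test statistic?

Under the 9:6:1 hypothesis (Σ ratio = 16, N = 615):
  disc-shaped: 615 × 9/16 = 345.9375
  spherical: 615 × 6/16 = 230.625
  elongated: 615 × 1/16 = 38.4375
χ² = Σ (O − E)² / E
  disc-shaped: (305 − 345.9375)² / 345.9375 = 4.8445
  spherical: (269 − 230.625)² / 230.625 = 6.3854
  elongated: (41 − 38.4375)² / 38.4375 = 0.1708
χ² = 4.8445 + 6.3854 + 0.1708 = 11.4007 ≈ 11.401

11.401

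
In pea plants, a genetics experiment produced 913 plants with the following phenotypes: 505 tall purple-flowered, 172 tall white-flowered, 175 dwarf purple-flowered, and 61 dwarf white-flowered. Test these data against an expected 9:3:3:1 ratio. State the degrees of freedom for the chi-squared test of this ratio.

3

A goodness-of-fit test with 4 phenotype classes has df = 4 − 1 = 3.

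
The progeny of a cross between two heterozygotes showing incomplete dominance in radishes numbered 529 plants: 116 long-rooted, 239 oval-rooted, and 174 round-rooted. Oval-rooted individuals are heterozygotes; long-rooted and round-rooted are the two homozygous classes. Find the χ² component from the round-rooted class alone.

13.180

With incomplete dominance, a heterozygote × heterozygote cross gives a 1:2:1 phenotypic ratio.
The 1:2:1 ratio has 4 parts, so with N = 529 the expected counts are:
  long-rooted: 529 × 1/4 = 132.25
  oval-rooted: 529 × 2/4 = 264.5
  round-rooted: 529 × 1/4 = 132.25
Contribution of round-rooted: (174 − 132.25)² / 132.25 = 13.1801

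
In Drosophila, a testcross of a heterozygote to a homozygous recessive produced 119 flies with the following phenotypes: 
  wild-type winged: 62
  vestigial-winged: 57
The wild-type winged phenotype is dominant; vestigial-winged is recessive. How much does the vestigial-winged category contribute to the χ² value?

0.105

A testcross of a heterozygote (Aa × aa) gives a 1:1 phenotypic ratio.
Under the 1:1 hypothesis (Σ ratio = 2, N = 119):
  wild-type winged: 119 × 1/2 = 59.5
  vestigial-winged: 119 × 1/2 = 59.5
Contribution of vestigial-winged: (57 − 59.5)² / 59.5 = 0.1050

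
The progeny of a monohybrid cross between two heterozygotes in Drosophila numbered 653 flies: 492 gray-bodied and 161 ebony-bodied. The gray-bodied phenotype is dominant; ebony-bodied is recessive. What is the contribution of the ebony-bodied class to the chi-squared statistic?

For a monohybrid cross between heterozygotes with complete dominance, the expected phenotypic ratio is 3:1.
The 3:1 ratio has 4 parts, so with N = 653 the expected counts are:
  gray-bodied: 653 × 3/4 = 489.75
  ebony-bodied: 653 × 1/4 = 163.25
Contribution of ebony-bodied: (161 − 163.25)² / 163.25 = 0.0310

0.031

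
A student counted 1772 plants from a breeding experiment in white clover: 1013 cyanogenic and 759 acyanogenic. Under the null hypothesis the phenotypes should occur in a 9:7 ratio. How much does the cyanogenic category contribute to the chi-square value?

Under the 9:7 hypothesis (Σ ratio = 16, N = 1772):
  cyanogenic: 1772 × 9/16 = 996.75
  acyanogenic: 1772 × 7/16 = 775.25
Contribution of cyanogenic: (1013 − 996.75)² / 996.75 = 0.2649

0.265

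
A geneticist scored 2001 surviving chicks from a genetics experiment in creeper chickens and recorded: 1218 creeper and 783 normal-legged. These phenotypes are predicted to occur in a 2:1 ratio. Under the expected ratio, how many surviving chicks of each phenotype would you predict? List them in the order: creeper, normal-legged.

1334, 667

Expected counts for N = 2001 under a 2:1 ratio (total parts = 3):
  creeper: 2001 × 2/3 = 1334
  normal-legged: 2001 × 1/3 = 667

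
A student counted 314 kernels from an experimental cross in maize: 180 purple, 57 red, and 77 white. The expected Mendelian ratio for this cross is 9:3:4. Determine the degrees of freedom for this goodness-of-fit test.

A goodness-of-fit test with 3 phenotype classes has df = 3 − 1 = 2.

2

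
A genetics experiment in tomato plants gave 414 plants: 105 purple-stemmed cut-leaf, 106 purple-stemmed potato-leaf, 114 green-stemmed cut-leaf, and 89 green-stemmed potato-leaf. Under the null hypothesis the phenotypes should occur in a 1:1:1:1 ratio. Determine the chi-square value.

Total ratio parts = 4. Expected numbers out of 414:
  purple-stemmed cut-leaf: 414 × 1/4 = 103.5
  purple-stemmed potato-leaf: 414 × 1/4 = 103.5
  green-stemmed cut-leaf: 414 × 1/4 = 103.5
  green-stemmed potato-leaf: 414 × 1/4 = 103.5
χ² = Σ (O − E)² / E
  purple-stemmed cut-leaf: (105 − 103.5)² / 103.5 = 0.0217
  purple-stemmed potato-leaf: (106 − 103.5)² / 103.5 = 0.0604
  green-stemmed cut-leaf: (114 − 103.5)² / 103.5 = 1.0652
  green-stemmed potato-leaf: (89 − 103.5)² / 103.5 = 2.0314
χ² = 0.0217 + 0.0604 + 1.0652 + 2.0314 = 3.1787 ≈ 3.179

3.179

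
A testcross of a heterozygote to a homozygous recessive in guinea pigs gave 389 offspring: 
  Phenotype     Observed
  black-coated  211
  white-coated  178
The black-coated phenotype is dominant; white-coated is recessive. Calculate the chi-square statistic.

A testcross of a heterozygote (Aa × aa) gives a 1:1 phenotypic ratio.
Total ratio parts = 2. Expected numbers out of 389:
  black-coated: 389 × 1/2 = 194.5
  white-coated: 389 × 1/2 = 194.5
χ² = Σ (O − E)² / E
  black-coated: (211 − 194.5)² / 194.5 = 1.3997
  white-coated: (178 − 194.5)² / 194.5 = 1.3997
χ² = 1.3997 + 1.3997 = 2.7994 ≈ 2.799

2.799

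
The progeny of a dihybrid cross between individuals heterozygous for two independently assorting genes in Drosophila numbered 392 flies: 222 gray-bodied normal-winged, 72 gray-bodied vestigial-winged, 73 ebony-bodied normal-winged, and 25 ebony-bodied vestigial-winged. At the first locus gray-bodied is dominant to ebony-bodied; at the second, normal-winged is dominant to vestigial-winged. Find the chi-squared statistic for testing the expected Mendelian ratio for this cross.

A dihybrid F₂ with independent assortment and complete dominance at both loci gives a 9:3:3:1 phenotypic ratio.
Under the 9:3:3:1 hypothesis (Σ ratio = 16, N = 392):
  gray-bodied normal-winged: 392 × 9/16 = 220.5
  gray-bodied vestigial-winged: 392 × 3/16 = 73.5
  ebony-bodied normal-winged: 392 × 3/16 = 73.5
  ebony-bodied vestigial-winged: 392 × 1/16 = 24.5
χ² = Σ (O − E)² / E
  gray-bodied normal-winged: (222 − 220.5)² / 220.5 = 0.0102
  gray-bodied vestigial-winged: (72 − 73.5)² / 73.5 = 0.0306
  ebony-bodied normal-winged: (73 − 73.5)² / 73.5 = 0.0034
  ebony-bodied vestigial-winged: (25 − 24.5)² / 24.5 = 0.0102
χ² = 0.0102 + 0.0306 + 0.0034 + 0.0102 = 0.0544 ≈ 0.054

0.054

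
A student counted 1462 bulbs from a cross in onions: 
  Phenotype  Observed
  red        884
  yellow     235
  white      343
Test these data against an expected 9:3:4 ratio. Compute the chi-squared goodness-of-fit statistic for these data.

Expected counts for N = 1462 under a 9:3:4 ratio (total parts = 16):
  red: 1462 × 9/16 = 822.375
  yellow: 1462 × 3/16 = 274.125
  white: 1462 × 4/16 = 365.5
χ² = Σ (O − E)² / E
  red: (884 − 822.375)² / 822.375 = 4.6179
  yellow: (235 − 274.125)² / 274.125 = 5.5842
  white: (343 − 365.5)² / 365.5 = 1.3851
χ² = 4.6179 + 5.5842 + 1.3851 = 11.5872 ≈ 11.587

11.587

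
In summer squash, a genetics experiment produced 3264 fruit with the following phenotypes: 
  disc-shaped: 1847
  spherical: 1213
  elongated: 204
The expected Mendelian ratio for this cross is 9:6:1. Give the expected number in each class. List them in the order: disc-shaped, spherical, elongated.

Under the 9:6:1 hypothesis (Σ ratio = 16, N = 3264):
  disc-shaped: 3264 × 9/16 = 1836
  spherical: 3264 × 6/16 = 1224
  elongated: 3264 × 1/16 = 204

1836, 1224, 204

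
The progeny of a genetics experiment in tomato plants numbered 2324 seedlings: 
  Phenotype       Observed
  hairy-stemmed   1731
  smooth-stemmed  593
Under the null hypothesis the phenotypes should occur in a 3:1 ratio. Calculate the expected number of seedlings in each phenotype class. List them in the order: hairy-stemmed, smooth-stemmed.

1743, 581

The 3:1 ratio has 4 parts, so with N = 2324 the expected counts are:
  hairy-stemmed: 2324 × 3/4 = 1743
  smooth-stemmed: 2324 × 1/4 = 581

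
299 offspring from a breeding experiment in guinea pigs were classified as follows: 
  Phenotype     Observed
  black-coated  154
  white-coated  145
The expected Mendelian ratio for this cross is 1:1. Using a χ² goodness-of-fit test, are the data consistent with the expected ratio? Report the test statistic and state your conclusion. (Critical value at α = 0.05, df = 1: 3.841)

Under the 1:1 hypothesis (Σ ratio = 2, N = 299):
  black-coated: 299 × 1/2 = 149.5
  white-coated: 299 × 1/2 = 149.5
χ² = Σ (O − E)² / E
  black-coated: (154 − 149.5)² / 149.5 = 0.1355
  white-coated: (145 − 149.5)² / 149.5 = 0.1355
χ² = 0.1355 + 0.1355 = 0.271
Degrees of freedom = 2 − 1 = 1; critical value at α = 0.05 is 3.841.
Since 0.271 < 3.841, we fail to reject the null hypothesis — the data are consistent with the 1:1 ratio.

0.271; consistent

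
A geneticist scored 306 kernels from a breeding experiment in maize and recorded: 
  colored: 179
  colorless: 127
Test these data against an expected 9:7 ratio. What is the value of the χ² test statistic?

0.628

Expected counts for N = 306 under a 9:7 ratio (total parts = 16):
  colored: 306 × 9/16 = 172.125
  colorless: 306 × 7/16 = 133.875
χ² = Σ (O − E)² / E
  colored: (179 − 172.125)² / 172.125 = 0.2746
  colorless: (127 − 133.875)² / 133.875 = 0.3531
χ² = 0.2746 + 0.3531 = 0.6277 ≈ 0.628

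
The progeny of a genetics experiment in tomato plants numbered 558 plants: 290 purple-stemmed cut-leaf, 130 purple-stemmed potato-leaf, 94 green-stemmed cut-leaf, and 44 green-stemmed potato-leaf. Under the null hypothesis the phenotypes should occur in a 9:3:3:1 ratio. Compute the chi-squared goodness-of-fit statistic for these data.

The 9:3:3:1 ratio has 16 parts, so with N = 558 the expected counts are:
  purple-stemmed cut-leaf: 558 × 9/16 = 313.875
  purple-stemmed potato-leaf: 558 × 3/16 = 104.625
  green-stemmed cut-leaf: 558 × 3/16 = 104.625
  green-stemmed potato-leaf: 558 × 1/16 = 34.875
χ² = Σ (O − E)² / E
  purple-stemmed cut-leaf: (290 − 313.875)² / 313.875 = 1.8161
  purple-stemmed potato-leaf: (130 − 104.625)² / 104.625 = 6.1543
  green-stemmed cut-leaf: (94 − 104.625)² / 104.625 = 1.0790
  green-stemmed potato-leaf: (44 − 34.875)² / 34.875 = 2.3875
χ² = 1.8161 + 6.1543 + 1.0790 + 2.3875 = 11.4369 ≈ 11.437

11.437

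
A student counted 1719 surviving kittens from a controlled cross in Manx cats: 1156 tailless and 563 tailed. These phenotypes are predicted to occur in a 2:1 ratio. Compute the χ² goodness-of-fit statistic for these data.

0.262

Total ratio parts = 3. Expected numbers out of 1719:
  tailless: 1719 × 2/3 = 1146
  tailed: 1719 × 1/3 = 573
χ² = Σ (O − E)² / E
  tailless: (1156 − 1146)² / 1146 = 0.0873
  tailed: (563 − 573)² / 573 = 0.1745
χ² = 0.0873 + 0.1745 = 0.2618 ≈ 0.262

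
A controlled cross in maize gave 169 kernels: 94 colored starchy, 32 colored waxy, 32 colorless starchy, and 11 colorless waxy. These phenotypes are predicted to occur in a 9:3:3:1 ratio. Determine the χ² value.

0.036

Expected counts for N = 169 under a 9:3:3:1 ratio (total parts = 16):
  colored starchy: 169 × 9/16 = 95.0625
  colored waxy: 169 × 3/16 = 31.6875
  colorless starchy: 169 × 3/16 = 31.6875
  colorless waxy: 169 × 1/16 = 10.5625
χ² = Σ (O − E)² / E
  colored starchy: (94 − 95.0625)² / 95.0625 = 0.0119
  colored waxy: (32 − 31.6875)² / 31.6875 = 0.0031
  colorless starchy: (32 − 31.6875)² / 31.6875 = 0.0031
  colorless waxy: (11 − 10.5625)² / 10.5625 = 0.0181
χ² = 0.0119 + 0.0031 + 0.0031 + 0.0181 = 0.0362 ≈ 0.036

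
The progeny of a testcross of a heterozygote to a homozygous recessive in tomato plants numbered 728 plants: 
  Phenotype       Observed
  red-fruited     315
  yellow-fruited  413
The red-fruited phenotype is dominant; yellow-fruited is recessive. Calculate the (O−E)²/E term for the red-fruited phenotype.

A testcross of a heterozygote (Aa × aa) gives a 1:1 phenotypic ratio.
Total ratio parts = 2. Expected numbers out of 728:
  red-fruited: 728 × 1/2 = 364
  yellow-fruited: 728 × 1/2 = 364
Contribution of red-fruited: (315 − 364)² / 364 = 6.5962

6.596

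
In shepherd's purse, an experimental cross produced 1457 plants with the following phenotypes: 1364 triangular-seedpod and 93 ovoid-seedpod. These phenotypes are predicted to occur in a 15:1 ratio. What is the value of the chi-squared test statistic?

Expected counts for N = 1457 under a 15:1 ratio (total parts = 16):
  triangular-seedpod: 1457 × 15/16 = 1365.9375
  ovoid-seedpod: 1457 × 1/16 = 91.0625
χ² = Σ (O − E)² / E
  triangular-seedpod: (1364 − 1365.9375)² / 1365.9375 = 0.0027
  ovoid-seedpod: (93 − 91.0625)² / 91.0625 = 0.0412
χ² = 0.0027 + 0.0412 = 0.0439 ≈ 0.044

0.044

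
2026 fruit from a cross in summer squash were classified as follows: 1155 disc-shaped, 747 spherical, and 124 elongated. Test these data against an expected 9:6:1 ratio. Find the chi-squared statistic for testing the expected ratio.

Under the 9:6:1 hypothesis (Σ ratio = 16, N = 2026):
  disc-shaped: 2026 × 9/16 = 1139.625
  spherical: 2026 × 6/16 = 759.75
  elongated: 2026 × 1/16 = 126.625
χ² = Σ (O − E)² / E
  disc-shaped: (1155 − 1139.625)² / 1139.625 = 0.2074
  spherical: (747 − 759.75)² / 759.75 = 0.2140
  elongated: (124 − 126.625)² / 126.625 = 0.0544
χ² = 0.2074 + 0.2140 + 0.0544 = 0.4758 ≈ 0.476

0.476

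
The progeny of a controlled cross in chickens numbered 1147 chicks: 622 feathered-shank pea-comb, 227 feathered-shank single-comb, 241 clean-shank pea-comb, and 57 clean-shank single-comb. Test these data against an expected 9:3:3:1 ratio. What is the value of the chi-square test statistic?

Expected counts for N = 1147 under a 9:3:3:1 ratio (total parts = 16):
  feathered-shank pea-comb: 1147 × 9/16 = 645.1875
  feathered-shank single-comb: 1147 × 3/16 = 215.0625
  clean-shank pea-comb: 1147 × 3/16 = 215.0625
  clean-shank single-comb: 1147 × 1/16 = 71.6875
χ² = Σ (O − E)² / E
  feathered-shank pea-comb: (622 − 645.1875)² / 645.1875 = 0.8333
  feathered-shank single-comb: (227 − 215.0625)² / 215.0625 = 0.6626
  clean-shank pea-comb: (241 − 215.0625)² / 215.0625 = 3.1282
  clean-shank single-comb: (57 − 71.6875)² / 71.6875 = 3.0092
χ² = 0.8333 + 0.6626 + 3.1282 + 3.0092 = 7.6333 ≈ 7.633

7.633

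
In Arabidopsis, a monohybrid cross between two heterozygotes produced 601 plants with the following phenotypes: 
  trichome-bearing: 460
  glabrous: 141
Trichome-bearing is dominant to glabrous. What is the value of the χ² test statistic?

For a monohybrid cross between heterozygotes with complete dominance, the expected phenotypic ratio is 3:1.
Expected counts for N = 601 under a 3:1 ratio (total parts = 4):
  trichome-bearing: 601 × 3/4 = 450.75
  glabrous: 601 × 1/4 = 150.25
χ² = Σ (O − E)² / E
  trichome-bearing: (460 − 450.75)² / 450.75 = 0.1898
  glabrous: (141 − 150.25)² / 150.25 = 0.5695
χ² = 0.1898 + 0.5695 = 0.7593 ≈ 0.759

0.759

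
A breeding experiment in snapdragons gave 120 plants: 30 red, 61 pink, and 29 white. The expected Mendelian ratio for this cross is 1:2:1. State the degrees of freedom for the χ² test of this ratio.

A goodness-of-fit test with 3 phenotype classes has df = 3 − 1 = 2.

2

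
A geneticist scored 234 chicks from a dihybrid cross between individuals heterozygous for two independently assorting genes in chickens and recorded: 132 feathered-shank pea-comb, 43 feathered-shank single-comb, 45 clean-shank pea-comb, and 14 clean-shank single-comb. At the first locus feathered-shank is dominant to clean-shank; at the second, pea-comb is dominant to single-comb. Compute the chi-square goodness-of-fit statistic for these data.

0.074

A dihybrid F₂ with independent assortment and complete dominance at both loci gives a 9:3:3:1 phenotypic ratio.
Total ratio parts = 16. Expected numbers out of 234:
  feathered-shank pea-comb: 234 × 9/16 = 131.625
  feathered-shank single-comb: 234 × 3/16 = 43.875
  clean-shank pea-comb: 234 × 3/16 = 43.875
  clean-shank single-comb: 234 × 1/16 = 14.625
χ² = Σ (O − E)² / E
  feathered-shank pea-comb: (132 − 131.625)² / 131.625 = 0.0011
  feathered-shank single-comb: (43 − 43.875)² / 43.875 = 0.0175
  clean-shank pea-comb: (45 − 43.875)² / 43.875 = 0.0288
  clean-shank single-comb: (14 − 14.625)² / 14.625 = 0.0267
χ² = 0.0011 + 0.0175 + 0.0288 + 0.0267 = 0.0741 ≈ 0.074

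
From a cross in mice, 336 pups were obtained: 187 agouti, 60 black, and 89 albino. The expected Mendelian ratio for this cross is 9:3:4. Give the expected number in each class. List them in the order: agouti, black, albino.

Expected counts for N = 336 under a 9:3:4 ratio (total parts = 16):
  agouti: 336 × 9/16 = 189
  black: 336 × 3/16 = 63
  albino: 336 × 4/16 = 84

189, 63, 84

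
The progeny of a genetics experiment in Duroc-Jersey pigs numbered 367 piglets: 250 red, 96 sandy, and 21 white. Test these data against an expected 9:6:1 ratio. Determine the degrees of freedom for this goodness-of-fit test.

A goodness-of-fit test with 3 phenotype classes has df = 3 − 1 = 2.

2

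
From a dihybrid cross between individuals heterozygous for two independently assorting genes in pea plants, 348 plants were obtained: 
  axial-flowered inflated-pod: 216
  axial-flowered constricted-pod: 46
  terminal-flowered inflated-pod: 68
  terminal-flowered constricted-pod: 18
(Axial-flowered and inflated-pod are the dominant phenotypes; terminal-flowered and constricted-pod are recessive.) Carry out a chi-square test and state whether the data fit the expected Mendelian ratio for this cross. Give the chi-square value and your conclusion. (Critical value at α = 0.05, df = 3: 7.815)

8.536; not consistent

A dihybrid F₂ with independent assortment and complete dominance at both loci gives a 9:3:3:1 phenotypic ratio.
The 9:3:3:1 ratio has 16 parts, so with N = 348 the expected counts are:
  axial-flowered inflated-pod: 348 × 9/16 = 195.75
  axial-flowered constricted-pod: 348 × 3/16 = 65.25
  terminal-flowered inflated-pod: 348 × 3/16 = 65.25
  terminal-flowered constricted-pod: 348 × 1/16 = 21.75
χ² = Σ (O − E)² / E
  axial-flowered inflated-pod: (216 − 195.75)² / 195.75 = 2.0948
  axial-flowered constricted-pod: (46 − 65.25)² / 65.25 = 5.6791
  terminal-flowered inflated-pod: (68 − 65.25)² / 65.25 = 0.1159
  terminal-flowered constricted-pod: (18 − 21.75)² / 21.75 = 0.6466
χ² = 2.0948 + 5.6791 + 0.1159 + 0.6466 = 8.5364 ≈ 8.536
Degrees of freedom = 4 − 1 = 3; critical value at α = 0.05 is 7.815.
Since 8.536 > 7.815, we reject the null hypothesis — the data do not fit the 9:3:3:1 ratio.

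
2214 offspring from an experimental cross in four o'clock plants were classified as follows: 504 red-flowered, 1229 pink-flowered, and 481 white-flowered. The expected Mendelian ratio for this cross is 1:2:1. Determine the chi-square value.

Under the 1:2:1 hypothesis (Σ ratio = 4, N = 2214):
  red-flowered: 2214 × 1/4 = 553.5
  pink-flowered: 2214 × 2/4 = 1107
  white-flowered: 2214 × 1/4 = 553.5
χ² = Σ (O − E)² / E
  red-flowered: (504 − 553.5)² / 553.5 = 4.4268
  pink-flowered: (1229 − 1107)² / 1107 = 13.4453
  white-flowered: (481 − 553.5)² / 553.5 = 9.4964
χ² = 4.4268 + 13.4453 + 9.4964 = 27.3685 ≈ 27.369

27.369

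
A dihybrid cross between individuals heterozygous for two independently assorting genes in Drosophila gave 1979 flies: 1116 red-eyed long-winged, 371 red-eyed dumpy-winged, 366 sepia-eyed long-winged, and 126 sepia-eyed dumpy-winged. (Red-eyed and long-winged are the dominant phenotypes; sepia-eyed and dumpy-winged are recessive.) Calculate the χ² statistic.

0.119

A dihybrid F₂ with independent assortment and complete dominance at both loci gives a 9:3:3:1 phenotypic ratio.
The 9:3:3:1 ratio has 16 parts, so with N = 1979 the expected counts are:
  red-eyed long-winged: 1979 × 9/16 = 1113.1875
  red-eyed dumpy-winged: 1979 × 3/16 = 371.0625
  sepia-eyed long-winged: 1979 × 3/16 = 371.0625
  sepia-eyed dumpy-winged: 1979 × 1/16 = 123.6875
χ² = Σ (O − E)² / E
  red-eyed long-winged: (1116 − 1113.1875)² / 1113.1875 = 0.0071
  red-eyed dumpy-winged: (371 − 371.0625)² / 371.0625 = 0.0000
  sepia-eyed long-winged: (366 − 371.0625)² / 371.0625 = 0.0691
  sepia-eyed dumpy-winged: (126 − 123.6875)² / 123.6875 = 0.0432
χ² = 0.0071 + 0.0000 + 0.0691 + 0.0432 = 0.1194 ≈ 0.119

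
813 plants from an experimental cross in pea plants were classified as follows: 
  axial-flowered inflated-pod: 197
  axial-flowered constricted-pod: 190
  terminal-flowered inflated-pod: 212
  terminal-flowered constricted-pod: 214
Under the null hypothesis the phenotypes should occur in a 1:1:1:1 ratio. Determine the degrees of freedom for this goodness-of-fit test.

3

A goodness-of-fit test with 4 phenotype classes has df = 4 − 1 = 3.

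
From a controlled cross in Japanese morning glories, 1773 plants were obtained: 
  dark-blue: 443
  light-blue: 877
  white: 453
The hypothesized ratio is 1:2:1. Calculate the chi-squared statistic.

The 1:2:1 ratio has 4 parts, so with N = 1773 the expected counts are:
  dark-blue: 1773 × 1/4 = 443.25
  light-blue: 1773 × 2/4 = 886.5
  white: 1773 × 1/4 = 443.25
χ² = Σ (O − E)² / E
  dark-blue: (443 − 443.25)² / 443.25 = 0.0001
  light-blue: (877 − 886.5)² / 886.5 = 0.1018
  white: (453 − 443.25)² / 443.25 = 0.2145
χ² = 0.0001 + 0.1018 + 0.2145 = 0.3164 ≈ 0.316

0.316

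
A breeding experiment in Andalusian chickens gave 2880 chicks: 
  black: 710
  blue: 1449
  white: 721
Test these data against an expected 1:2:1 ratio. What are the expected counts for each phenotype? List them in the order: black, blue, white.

Expected counts for N = 2880 under a 1:2:1 ratio (total parts = 4):
  black: 2880 × 1/4 = 720
  blue: 2880 × 2/4 = 1440
  white: 2880 × 1/4 = 720

720, 1440, 720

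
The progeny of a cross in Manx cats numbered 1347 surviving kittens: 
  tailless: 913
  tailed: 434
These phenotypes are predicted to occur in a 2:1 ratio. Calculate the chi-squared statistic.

0.752

Under the 2:1 hypothesis (Σ ratio = 3, N = 1347):
  tailless: 1347 × 2/3 = 898
  tailed: 1347 × 1/3 = 449
χ² = Σ (O − E)² / E
  tailless: (913 − 898)² / 898 = 0.2506
  tailed: (434 − 449)² / 449 = 0.5011
χ² = 0.2506 + 0.5011 = 0.7517 ≈ 0.752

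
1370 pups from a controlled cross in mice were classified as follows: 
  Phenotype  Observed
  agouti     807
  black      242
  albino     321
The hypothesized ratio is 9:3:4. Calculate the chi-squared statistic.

Expected counts for N = 1370 under a 9:3:4 ratio (total parts = 16):
  agouti: 1370 × 9/16 = 770.625
  black: 1370 × 3/16 = 256.875
  albino: 1370 × 4/16 = 342.5
χ² = Σ (O − E)² / E
  agouti: (807 − 770.625)² / 770.625 = 1.7170
  black: (242 − 256.875)² / 256.875 = 0.8614
  albino: (321 − 342.5)² / 342.5 = 1.3496
χ² = 1.7170 + 0.8614 + 1.3496 = 3.928

3.928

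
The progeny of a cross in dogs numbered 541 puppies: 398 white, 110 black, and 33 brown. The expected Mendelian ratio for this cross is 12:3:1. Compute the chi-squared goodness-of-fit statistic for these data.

0.890

Under the 12:3:1 hypothesis (Σ ratio = 16, N = 541):
  white: 541 × 12/16 = 405.75
  black: 541 × 3/16 = 101.4375
  brown: 541 × 1/16 = 33.8125
χ² = Σ (O − E)² / E
  white: (398 − 405.75)² / 405.75 = 0.1480
  black: (110 − 101.4375)² / 101.4375 = 0.7228
  brown: (33 − 33.8125)² / 33.8125 = 0.0195
χ² = 0.1480 + 0.7228 + 0.0195 = 0.8903 ≈ 0.890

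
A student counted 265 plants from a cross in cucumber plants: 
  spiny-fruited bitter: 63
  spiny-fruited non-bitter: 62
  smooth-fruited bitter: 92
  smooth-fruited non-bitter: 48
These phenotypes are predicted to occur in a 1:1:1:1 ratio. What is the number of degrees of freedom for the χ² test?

A goodness-of-fit test with 4 phenotype classes has df = 4 − 1 = 3.

3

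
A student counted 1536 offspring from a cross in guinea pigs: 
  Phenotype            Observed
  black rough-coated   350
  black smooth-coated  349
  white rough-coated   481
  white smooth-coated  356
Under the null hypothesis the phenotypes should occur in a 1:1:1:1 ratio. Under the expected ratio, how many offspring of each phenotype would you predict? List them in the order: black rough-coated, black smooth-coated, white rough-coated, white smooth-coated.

384, 384, 384, 384

Total ratio parts = 4. Expected numbers out of 1536:
  black rough-coated: 1536 × 1/4 = 384
  black smooth-coated: 1536 × 1/4 = 384
  white rough-coated: 1536 × 1/4 = 384
  white smooth-coated: 1536 × 1/4 = 384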